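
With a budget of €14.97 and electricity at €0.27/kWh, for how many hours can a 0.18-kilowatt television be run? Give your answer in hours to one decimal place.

Energy available = €14.97 ÷ €0.27/kWh = 55.4444 kWh
Hours = 55.4444 kWh ÷ 0.18 kW = 308.0 h

308.0 h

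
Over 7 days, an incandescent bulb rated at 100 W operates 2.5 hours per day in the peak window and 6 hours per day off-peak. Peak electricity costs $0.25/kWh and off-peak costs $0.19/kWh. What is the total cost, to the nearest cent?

Peak energy = 0.1 kW × 2.5 h × 7 = 1.75 kWh
Off-peak energy = 0.1 kW × 6 h × 7 = 4.2 kWh
Cost = 1.75 × $0.25 + 4.2 × $0.19 = $0.4375 + $0.798 = $1.24

$1.24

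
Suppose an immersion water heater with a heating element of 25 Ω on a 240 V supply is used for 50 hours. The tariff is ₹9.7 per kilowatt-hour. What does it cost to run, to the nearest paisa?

Power = V²/R = 240²/25 = 2304 W = 2.304 kW
Energy = 2.304 kW × 50 h = 115.2 kWh
Cost = 115.2 kWh × ₹9.7/kWh = ₹1117.44

₹1117.44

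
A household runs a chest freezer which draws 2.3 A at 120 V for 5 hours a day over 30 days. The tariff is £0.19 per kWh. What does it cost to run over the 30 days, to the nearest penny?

£7.87

Power = 2.3 A × 120 V = 276 W = 0.276 kW
Runtime = 5 h/day × 30 days = 150 h
Energy = 0.276 kW × 150 h = 41.4 kWh
Cost = 41.4 kWh × £0.19/kWh = £7.87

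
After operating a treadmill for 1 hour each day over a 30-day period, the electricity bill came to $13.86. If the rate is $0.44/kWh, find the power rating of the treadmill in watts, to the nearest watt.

1050 W

Energy = $13.86 ÷ $0.44/kWh = 31.5 kWh
Runtime = 1 h/day × 30 days = 30 h
Power = 31.5 kWh ÷ 30 h = 1.05 kW = 1050 W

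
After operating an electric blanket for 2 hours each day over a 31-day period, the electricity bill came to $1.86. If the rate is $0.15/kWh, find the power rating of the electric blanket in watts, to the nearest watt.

Energy = $1.86 ÷ $0.15/kWh = 12.4 kWh
Runtime = 2 h/day × 31 days = 62 h
Power = 12.4 kWh ÷ 62 h = 0.2 kW = 200 W

200 W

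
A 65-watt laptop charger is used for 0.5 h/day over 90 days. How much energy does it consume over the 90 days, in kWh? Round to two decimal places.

Runtime = 0.5 h/day × 90 days = 45 h
Energy = 0.065 kW × 45 h = 2.925 kWh ≈ 2.93 kWh

2.93 kWh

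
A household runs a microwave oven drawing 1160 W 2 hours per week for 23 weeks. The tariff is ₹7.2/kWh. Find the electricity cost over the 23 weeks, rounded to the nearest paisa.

₹384.19

Runtime = 2 h/week × 23 weeks = 46 h
Energy = 1.16 kW × 46 h = 53.36 kWh
Cost = 53.36 kWh × ₹7.2/kWh = ₹384.19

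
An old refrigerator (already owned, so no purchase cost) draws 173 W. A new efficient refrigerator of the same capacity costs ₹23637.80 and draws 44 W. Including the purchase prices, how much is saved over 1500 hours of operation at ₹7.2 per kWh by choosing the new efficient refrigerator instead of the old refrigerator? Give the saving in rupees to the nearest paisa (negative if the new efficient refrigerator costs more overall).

-₹22244.60

old refrigerator: ₹0.00 + (173/1000) kW × 1500 h × ₹7.2 = ₹0.00 + ₹1868.4 = ₹1868.4
new efficient refrigerator: ₹23637.80 + (44/1000) kW × 1500 h × ₹7.2 = ₹23637.80 + ₹475.2 = ₹24113
Saving = ₹1868.4 − ₹24113 = −₹22244.6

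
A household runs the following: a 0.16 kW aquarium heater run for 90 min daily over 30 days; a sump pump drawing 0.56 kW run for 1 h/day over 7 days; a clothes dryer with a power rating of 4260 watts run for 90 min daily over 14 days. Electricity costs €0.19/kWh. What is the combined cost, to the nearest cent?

€19.11

aquarium heater: Runtime = 90 min × 30 = 2700 min = 45 h
aquarium heater: 0.16 kW × 45 h = 7.2 kWh
sump pump: Runtime = 1 h/day × 7 days = 7 h
sump pump: 0.56 kW × 7 h = 3.92 kWh
clothes dryer: Runtime = 90 min × 14 = 1260 min = 21 h
clothes dryer: 4.26 kW × 21 h = 89.46 kWh
Total energy = 100.58 kWh
Cost = 100.58 × €0.19 = €19.11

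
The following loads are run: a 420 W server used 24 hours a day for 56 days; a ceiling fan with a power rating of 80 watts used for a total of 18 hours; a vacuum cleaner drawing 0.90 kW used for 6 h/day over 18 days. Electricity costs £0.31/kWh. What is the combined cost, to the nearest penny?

£205.57

server: Runtime = 24 h × 56 = 1344 h
server: 0.42 kW × 1344 h = 564.48 kWh
ceiling fan: 0.08 kW × 18 h = 1.44 kWh
vacuum cleaner: Runtime = 6 h/day × 18 days = 108 h
vacuum cleaner: 0.9 kW × 108 h = 97.2 kWh
Total energy = 663.12 kWh
Cost = 663.12 × £0.31 = £205.57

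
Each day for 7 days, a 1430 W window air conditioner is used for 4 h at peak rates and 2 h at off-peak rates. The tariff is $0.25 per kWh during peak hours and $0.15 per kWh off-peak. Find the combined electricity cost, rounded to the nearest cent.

$13.01

Peak energy = 1.43 kW × 4 h × 7 = 40.04 kWh
Off-peak energy = 1.43 kW × 2 h × 7 = 20.02 kWh
Cost = 40.04 × $0.25 + 20.02 × $0.15 = $10.01 + $3.003 = $13.01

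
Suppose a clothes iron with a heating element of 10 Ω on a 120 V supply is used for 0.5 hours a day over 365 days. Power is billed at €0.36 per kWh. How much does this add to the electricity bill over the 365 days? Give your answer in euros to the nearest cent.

Power = V²/R = 120²/10 = 1440 W = 1.44 kW
Runtime = 0.5 h/day × 365 days = 182.5 h
Energy = 1.44 kW × 182.5 h = 262.8 kWh
Cost = 262.8 kWh × €0.36/kWh = €94.61

€94.61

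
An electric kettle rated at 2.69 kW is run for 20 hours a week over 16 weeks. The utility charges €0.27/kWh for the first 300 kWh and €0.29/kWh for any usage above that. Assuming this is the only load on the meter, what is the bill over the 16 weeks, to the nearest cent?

Runtime = 20 h/week × 16 weeks = 320 h
Energy = 2.69 kW × 320 h = 860.8 kWh
Tier 1 (0–300 kWh): 300 × €0.27 = €81
Above 300 kWh: 560.8 × €0.29 = €162.632
Bill = €243.63

€243.63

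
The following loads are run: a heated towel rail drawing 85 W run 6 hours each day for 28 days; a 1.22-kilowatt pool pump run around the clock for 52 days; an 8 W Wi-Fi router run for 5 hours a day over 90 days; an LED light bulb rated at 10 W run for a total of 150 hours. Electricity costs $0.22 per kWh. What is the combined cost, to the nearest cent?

heated towel rail: Runtime = 6 h/day × 28 days = 168 h
heated towel rail: 0.085 kW × 168 h = 14.28 kWh
pool pump: Runtime = 24 h × 52 = 1248 h
pool pump: 1.22 kW × 1248 h = 1522.56 kWh
Wi-Fi router: Runtime = 5 h/day × 90 days = 450 h
Wi-Fi router: 0.008 kW × 450 h = 3.6 kWh
LED light bulb: 0.01 kW × 150 h = 1.5 kWh
Total energy = 1541.94 kWh
Cost = 1541.94 × $0.22 = $339.23

$339.23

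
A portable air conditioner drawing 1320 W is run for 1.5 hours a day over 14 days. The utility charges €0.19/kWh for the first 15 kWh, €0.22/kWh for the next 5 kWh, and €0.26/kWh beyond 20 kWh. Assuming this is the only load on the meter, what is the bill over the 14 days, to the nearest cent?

Runtime = 1.5 h/day × 14 days = 21 h
Energy = 1.32 kW × 21 h = 27.72 kWh
Tier 1 (0–15 kWh): 15 × €0.19 = €2.85
Tier 2 (15–20 kWh): 5 × €0.22 = €1.1
Above 20 kWh: 7.72 × €0.26 = €2.0072
Bill = €5.96

€5.96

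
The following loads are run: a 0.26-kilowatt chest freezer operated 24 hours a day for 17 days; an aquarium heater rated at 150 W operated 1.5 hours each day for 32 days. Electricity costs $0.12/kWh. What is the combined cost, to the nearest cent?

$13.59

chest freezer: Runtime = 24 h × 17 = 408 h
chest freezer: 0.26 kW × 408 h = 106.08 kWh
aquarium heater: Runtime = 1.5 h/day × 32 days = 48 h
aquarium heater: 0.15 kW × 48 h = 7.2 kWh
Total energy = 113.28 kWh
Cost = 113.28 × $0.12 = $13.59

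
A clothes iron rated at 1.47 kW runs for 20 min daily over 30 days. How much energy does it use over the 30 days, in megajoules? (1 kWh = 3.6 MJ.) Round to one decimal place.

52.9 MJ

Runtime = 20 min × 30 = 600 min = 10 h
Energy = 1.47 kW × 10 h = 14.7 kWh
= 14.7 × 3.6 MJ = 52.9 MJ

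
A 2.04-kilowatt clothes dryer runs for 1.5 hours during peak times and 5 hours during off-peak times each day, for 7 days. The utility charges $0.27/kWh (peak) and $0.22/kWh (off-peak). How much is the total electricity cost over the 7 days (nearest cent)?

$21.49

Peak energy = 2.04 kW × 1.5 h × 7 = 21.42 kWh
Off-peak energy = 2.04 kW × 5 h × 7 = 71.4 kWh
Cost = 21.42 × $0.27 + 71.4 × $0.22 = $5.7834 + $15.708 = $21.49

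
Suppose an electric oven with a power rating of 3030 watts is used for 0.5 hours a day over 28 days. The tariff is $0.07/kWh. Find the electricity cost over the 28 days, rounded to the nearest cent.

$2.97

Runtime = 0.5 h/day × 28 days = 14 h
Energy = 3.03 kW × 14 h = 42.42 kWh
Cost = 42.42 kWh × $0.07/kWh = $2.97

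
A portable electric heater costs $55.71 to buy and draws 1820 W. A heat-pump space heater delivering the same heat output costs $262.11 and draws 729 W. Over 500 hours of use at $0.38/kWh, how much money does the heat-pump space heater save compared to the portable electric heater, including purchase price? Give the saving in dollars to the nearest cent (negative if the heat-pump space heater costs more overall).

$0.89

portable electric heater: $55.71 + (1820/1000) kW × 500 h × $0.38 = $55.71 + $345.8 = $401.51
heat-pump space heater: $262.11 + (729/1000) kW × 500 h × $0.38 = $262.11 + $138.51 = $400.62
Saving = $401.51 − $400.62 = $0.89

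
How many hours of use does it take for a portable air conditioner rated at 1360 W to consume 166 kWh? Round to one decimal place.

Hours = 166 kWh ÷ 1.36 kW = 122.1 h

122.1 h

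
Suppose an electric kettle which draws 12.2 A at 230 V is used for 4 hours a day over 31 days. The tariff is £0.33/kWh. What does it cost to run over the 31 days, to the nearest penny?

£114.82

Power = 12.2 A × 230 V = 2806 W = 2.806 kW
Runtime = 4 h/day × 31 days = 124 h
Energy = 2.806 kW × 124 h = 347.944 kWh
Cost = 347.944 kWh × £0.33/kWh = £114.82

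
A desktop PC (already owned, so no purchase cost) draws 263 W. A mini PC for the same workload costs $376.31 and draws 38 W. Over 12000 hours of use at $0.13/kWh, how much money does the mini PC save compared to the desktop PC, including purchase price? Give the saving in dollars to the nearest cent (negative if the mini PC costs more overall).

-$25.31

desktop PC: $0.00 + (263/1000) kW × 12000 h × $0.13 = $0.00 + $410.28 = $410.28
mini PC: $376.31 + (38/1000) kW × 12000 h × $0.13 = $376.31 + $59.28 = $435.59
Saving = $410.28 − $435.59 = −$25.31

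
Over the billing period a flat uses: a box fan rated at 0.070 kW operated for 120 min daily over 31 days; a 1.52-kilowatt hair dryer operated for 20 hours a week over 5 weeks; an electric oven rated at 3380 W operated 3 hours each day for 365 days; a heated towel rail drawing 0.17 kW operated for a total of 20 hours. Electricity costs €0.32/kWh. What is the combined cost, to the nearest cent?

box fan: Runtime = 120 min × 31 = 3720 min = 62 h
box fan: 0.07 kW × 62 h = 4.34 kWh
hair dryer: Runtime = 20 h/week × 5 weeks = 100 h
hair dryer: 1.52 kW × 100 h = 152 kWh
electric oven: Runtime = 3 h/day × 365 days = 1095 h
electric oven: 3.38 kW × 1095 h = 3701.1 kWh
heated towel rail: 0.17 kW × 20 h = 3.4 kWh
Total energy = 3860.84 kWh
Cost = 3860.84 × €0.32 = €1235.47

€1235.47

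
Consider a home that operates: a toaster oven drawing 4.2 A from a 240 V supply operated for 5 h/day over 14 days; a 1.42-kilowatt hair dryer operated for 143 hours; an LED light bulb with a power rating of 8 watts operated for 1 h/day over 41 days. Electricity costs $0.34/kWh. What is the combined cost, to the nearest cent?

toaster oven: Power = 4.2 A × 240 V = 1008 W = 1.008 kW
toaster oven: Runtime = 5 h/day × 14 days = 70 h
toaster oven: 1.008 kW × 70 h = 70.56 kWh
hair dryer: 1.42 kW × 143 h = 203.06 kWh
LED light bulb: Runtime = 1 h/day × 41 days = 41 h
LED light bulb: 0.008 kW × 41 h = 0.328 kWh
Total energy = 273.948 kWh
Cost = 273.948 × $0.34 = $93.14

$93.14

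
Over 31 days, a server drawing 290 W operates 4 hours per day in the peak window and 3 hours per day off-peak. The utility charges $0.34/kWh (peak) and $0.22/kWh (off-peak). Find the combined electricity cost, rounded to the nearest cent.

$18.16

Peak energy = 0.29 kW × 4 h × 31 = 35.96 kWh
Off-peak energy = 0.29 kW × 3 h × 31 = 26.97 kWh
Cost = 35.96 × $0.34 + 26.97 × $0.22 = $12.2264 + $5.9334 = $18.16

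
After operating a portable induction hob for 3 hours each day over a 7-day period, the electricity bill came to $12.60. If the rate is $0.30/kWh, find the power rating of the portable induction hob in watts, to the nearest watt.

Energy = $12.60 ÷ $0.30/kWh = 42 kWh
Runtime = 3 h/day × 7 days = 21 h
Power = 42 kWh ÷ 21 h = 2 kW = 2000 W

2000 W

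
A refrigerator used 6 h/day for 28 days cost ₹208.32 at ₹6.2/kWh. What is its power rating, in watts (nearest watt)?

Energy = ₹208.32 ÷ ₹6.2/kWh = 33.6 kWh
Runtime = 6 h/day × 28 days = 168 h
Power = 33.6 kWh ÷ 168 h = 0.2 kW = 200 W

200 W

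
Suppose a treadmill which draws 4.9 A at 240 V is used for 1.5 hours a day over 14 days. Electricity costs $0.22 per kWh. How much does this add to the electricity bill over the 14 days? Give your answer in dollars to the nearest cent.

$5.43

Power = 4.9 A × 240 V = 1176 W = 1.176 kW
Runtime = 1.5 h/day × 14 days = 21 h
Energy = 1.176 kW × 21 h = 24.696 kWh
Cost = 24.696 kWh × $0.22/kWh = $5.43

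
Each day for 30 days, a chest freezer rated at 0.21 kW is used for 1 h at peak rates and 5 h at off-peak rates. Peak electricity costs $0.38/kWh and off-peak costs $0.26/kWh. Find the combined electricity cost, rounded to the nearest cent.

$10.58

Peak energy = 0.21 kW × 1 h × 30 = 6.3 kWh
Off-peak energy = 0.21 kW × 5 h × 30 = 31.5 kWh
Cost = 6.3 × $0.38 + 31.5 × $0.26 = $2.394 + $8.19 = $10.58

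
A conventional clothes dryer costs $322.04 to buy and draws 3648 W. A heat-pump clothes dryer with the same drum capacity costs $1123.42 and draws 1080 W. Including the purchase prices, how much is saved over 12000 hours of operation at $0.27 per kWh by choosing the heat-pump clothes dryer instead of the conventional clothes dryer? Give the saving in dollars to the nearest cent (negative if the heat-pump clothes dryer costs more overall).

$7518.94

conventional clothes dryer: $322.04 + (3648/1000) kW × 12000 h × $0.27 = $322.04 + $11819.52 = $12141.56
heat-pump clothes dryer: $1123.42 + (1080/1000) kW × 12000 h × $0.27 = $1123.42 + $3499.2 = $4622.62
Saving = $12141.56 − $4622.62 = $7518.94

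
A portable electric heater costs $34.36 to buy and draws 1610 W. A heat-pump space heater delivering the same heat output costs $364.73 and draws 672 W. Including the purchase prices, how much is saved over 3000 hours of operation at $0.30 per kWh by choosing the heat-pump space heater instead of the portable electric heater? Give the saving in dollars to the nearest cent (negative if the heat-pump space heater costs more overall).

$513.83

portable electric heater: $34.36 + (1610/1000) kW × 3000 h × $0.30 = $34.36 + $1449 = $1483.36
heat-pump space heater: $364.73 + (672/1000) kW × 3000 h × $0.30 = $364.73 + $604.8 = $969.53
Saving = $1483.36 − $969.53 = $513.83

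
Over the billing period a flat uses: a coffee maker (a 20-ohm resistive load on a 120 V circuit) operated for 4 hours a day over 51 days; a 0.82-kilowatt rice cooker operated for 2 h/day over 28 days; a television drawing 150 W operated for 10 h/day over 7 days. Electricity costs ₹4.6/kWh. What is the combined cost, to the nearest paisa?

coffee maker: Power = V²/R = 120²/20 = 720 W = 0.72 kW
coffee maker: Runtime = 4 h/day × 51 days = 204 h
coffee maker: 0.72 kW × 204 h = 146.88 kWh
rice cooker: Runtime = 2 h/day × 28 days = 56 h
rice cooker: 0.82 kW × 56 h = 45.92 kWh
television: Runtime = 10 h/day × 7 days = 70 h
television: 0.15 kW × 70 h = 10.5 kWh
Total energy = 203.3 kWh
Cost = 203.3 × ₹4.6 = ₹935.18

₹935.18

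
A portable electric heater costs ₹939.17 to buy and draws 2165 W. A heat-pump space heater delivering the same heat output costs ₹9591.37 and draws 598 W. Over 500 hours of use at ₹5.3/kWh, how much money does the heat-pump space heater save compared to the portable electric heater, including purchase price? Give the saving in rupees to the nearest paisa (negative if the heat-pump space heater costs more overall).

portable electric heater: ₹939.17 + (2165/1000) kW × 500 h × ₹5.3 = ₹939.17 + ₹5737.25 = ₹6676.42
heat-pump space heater: ₹9591.37 + (598/1000) kW × 500 h × ₹5.3 = ₹9591.37 + ₹1584.7 = ₹11176.07
Saving = ₹6676.42 − ₹11176.07 = −₹4499.65

-₹4499.65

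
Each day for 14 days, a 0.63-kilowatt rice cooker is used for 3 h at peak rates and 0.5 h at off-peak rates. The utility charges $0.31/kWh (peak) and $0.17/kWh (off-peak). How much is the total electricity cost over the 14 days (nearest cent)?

$8.95

Peak energy = 0.63 kW × 3 h × 14 = 26.46 kWh
Off-peak energy = 0.63 kW × 0.5 h × 14 = 4.41 kWh
Cost = 26.46 × $0.31 + 4.41 × $0.17 = $8.2026 + $0.7497 = $8.95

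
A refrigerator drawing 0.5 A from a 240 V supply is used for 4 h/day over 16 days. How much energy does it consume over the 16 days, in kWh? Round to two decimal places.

7.68 kWh

Power = 0.5 A × 240 V = 120 W = 0.12 kW
Runtime = 4 h/day × 16 days = 64 h
Energy = 0.12 kW × 64 h = 7.68 kWh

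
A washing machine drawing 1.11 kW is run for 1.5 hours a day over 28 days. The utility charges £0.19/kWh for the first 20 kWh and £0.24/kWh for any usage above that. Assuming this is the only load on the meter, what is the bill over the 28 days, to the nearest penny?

Runtime = 1.5 h/day × 28 days = 42 h
Energy = 1.11 kW × 42 h = 46.62 kWh
Tier 1 (0–20 kWh): 20 × £0.19 = £3.8
Above 20 kWh: 26.62 × £0.24 = £6.3888
Bill = £10.19

£10.19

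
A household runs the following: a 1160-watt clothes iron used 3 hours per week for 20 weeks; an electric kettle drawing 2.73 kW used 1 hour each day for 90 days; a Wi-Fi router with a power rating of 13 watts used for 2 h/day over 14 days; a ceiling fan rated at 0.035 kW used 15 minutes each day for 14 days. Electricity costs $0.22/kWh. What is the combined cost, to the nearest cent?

clothes iron: Runtime = 3 h/week × 20 weeks = 60 h
clothes iron: 1.16 kW × 60 h = 69.6 kWh
electric kettle: Runtime = 1 h/day × 90 days = 90 h
electric kettle: 2.73 kW × 90 h = 245.7 kWh
Wi-Fi router: Runtime = 2 h/day × 14 days = 28 h
Wi-Fi router: 0.013 kW × 28 h = 0.364 kWh
ceiling fan: Runtime = 15 min × 14 = 210 min = 3.5 h
ceiling fan: 0.035 kW × 3.5 h = 0.1225 kWh
Total energy = 315.7865 kWh
Cost = 315.7865 × $0.22 = $69.47

$69.47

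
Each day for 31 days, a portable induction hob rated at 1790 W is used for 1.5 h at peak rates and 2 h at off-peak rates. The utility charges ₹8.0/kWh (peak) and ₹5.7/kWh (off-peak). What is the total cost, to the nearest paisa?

Peak energy = 1.79 kW × 1.5 h × 31 = 83.235 kWh
Off-peak energy = 1.79 kW × 2 h × 31 = 110.98 kWh
Cost = 83.235 × ₹8.0 + 110.98 × ₹5.7 = ₹665.88 + ₹632.586 = ₹1298.47

₹1298.47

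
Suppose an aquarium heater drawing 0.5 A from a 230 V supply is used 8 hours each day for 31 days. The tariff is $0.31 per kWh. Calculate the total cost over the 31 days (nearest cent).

Power = 0.5 A × 230 V = 115 W = 0.115 kW
Runtime = 8 h/day × 31 days = 248 h
Energy = 0.115 kW × 248 h = 28.52 kWh
Cost = 28.52 kWh × $0.31/kWh = $8.84

$8.84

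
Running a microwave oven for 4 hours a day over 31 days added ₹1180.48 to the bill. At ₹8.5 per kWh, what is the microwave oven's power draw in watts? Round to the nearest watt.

1120 W

Energy = ₹1180.48 ÷ ₹8.5/kWh = 138.88 kWh
Runtime = 4 h/day × 31 days = 124 h
Power = 138.88 kWh ÷ 124 h = 1.12 kW = 1120 W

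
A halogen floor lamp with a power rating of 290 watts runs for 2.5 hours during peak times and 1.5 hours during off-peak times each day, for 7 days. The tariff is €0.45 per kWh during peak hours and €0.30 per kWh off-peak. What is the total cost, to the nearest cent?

€3.20

Peak energy = 0.29 kW × 2.5 h × 7 = 5.075 kWh
Off-peak energy = 0.29 kW × 1.5 h × 7 = 3.045 kWh
Cost = 5.075 × €0.45 + 3.045 × €0.30 = €2.28375 + €0.9135 = €3.20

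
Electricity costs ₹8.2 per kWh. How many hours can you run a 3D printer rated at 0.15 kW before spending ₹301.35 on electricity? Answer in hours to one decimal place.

Energy available = ₹301.35 ÷ ₹8.2/kWh = 36.75 kWh
Hours = 36.75 kWh ÷ 0.15 kW = 245.0 h

245.0 h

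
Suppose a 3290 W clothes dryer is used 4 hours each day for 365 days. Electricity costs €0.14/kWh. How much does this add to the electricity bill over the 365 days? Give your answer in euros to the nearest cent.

€672.48

Runtime = 4 h/day × 365 days = 1460 h
Energy = 3.29 kW × 1460 h = 4803.4 kWh
Cost = 4803.4 kWh × €0.14/kWh = €672.48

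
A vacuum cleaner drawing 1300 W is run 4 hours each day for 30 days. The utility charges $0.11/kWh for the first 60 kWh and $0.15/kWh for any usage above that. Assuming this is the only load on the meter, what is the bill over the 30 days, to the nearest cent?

Runtime = 4 h/day × 30 days = 120 h
Energy = 1.3 kW × 120 h = 156 kWh
Tier 1 (0–60 kWh): 60 × $0.11 = $6.6
Above 60 kWh: 96 × $0.15 = $14.4
Bill = $21.00

$21.00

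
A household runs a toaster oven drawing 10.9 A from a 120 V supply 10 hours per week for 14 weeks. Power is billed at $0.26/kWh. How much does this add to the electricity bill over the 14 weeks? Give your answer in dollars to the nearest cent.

$47.61

Power = 10.9 A × 120 V = 1308 W = 1.308 kW
Runtime = 10 h/week × 14 weeks = 140 h
Energy = 1.308 kW × 140 h = 183.12 kWh
Cost = 183.12 kWh × $0.26/kWh = $47.61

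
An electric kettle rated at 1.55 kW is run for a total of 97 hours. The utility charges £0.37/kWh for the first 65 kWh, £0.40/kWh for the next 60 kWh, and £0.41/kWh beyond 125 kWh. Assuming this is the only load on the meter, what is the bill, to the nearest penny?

£58.44

Energy = 1.55 kW × 97 h = 150.35 kWh
Tier 1 (0–65 kWh): 65 × £0.37 = £24.05
Tier 2 (65–125 kWh): 60 × £0.40 = £24
Above 125 kWh: 25.35 × £0.41 = £10.3935
Bill = £58.44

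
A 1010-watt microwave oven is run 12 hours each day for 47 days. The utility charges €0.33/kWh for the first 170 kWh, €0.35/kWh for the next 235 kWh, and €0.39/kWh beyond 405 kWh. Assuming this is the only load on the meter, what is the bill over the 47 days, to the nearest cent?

€202.56

Runtime = 12 h/day × 47 days = 564 h
Energy = 1.01 kW × 564 h = 569.64 kWh
Tier 1 (0–170 kWh): 170 × €0.33 = €56.1
Tier 2 (170–405 kWh): 235 × €0.35 = €82.25
Above 405 kWh: 164.64 × €0.39 = €64.2096
Bill = €202.56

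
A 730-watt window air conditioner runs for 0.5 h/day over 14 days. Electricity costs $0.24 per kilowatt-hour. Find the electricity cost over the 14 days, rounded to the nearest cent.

$1.23

Runtime = 0.5 h/day × 14 days = 7 h
Energy = 0.73 kW × 7 h = 5.11 kWh
Cost = 5.11 kWh × $0.24/kWh = $1.23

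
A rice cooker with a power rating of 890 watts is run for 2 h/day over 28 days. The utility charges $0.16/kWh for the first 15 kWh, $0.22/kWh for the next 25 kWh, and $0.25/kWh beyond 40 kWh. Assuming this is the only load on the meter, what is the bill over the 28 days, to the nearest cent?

Runtime = 2 h/day × 28 days = 56 h
Energy = 0.89 kW × 56 h = 49.84 kWh
Tier 1 (0–15 kWh): 15 × $0.16 = $2.4
Tier 2 (15–40 kWh): 25 × $0.22 = $5.5
Above 40 kWh: 9.84 × $0.25 = $2.46
Bill = $10.36

$10.36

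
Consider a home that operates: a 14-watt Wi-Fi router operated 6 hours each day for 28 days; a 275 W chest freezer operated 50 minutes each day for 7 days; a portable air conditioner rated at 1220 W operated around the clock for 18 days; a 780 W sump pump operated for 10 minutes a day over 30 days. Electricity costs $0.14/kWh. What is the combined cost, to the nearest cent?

$74.89

Wi-Fi router: Runtime = 6 h/day × 28 days = 168 h
Wi-Fi router: 0.014 kW × 168 h = 2.352 kWh
chest freezer: Runtime = 50 min × 7 = 350 min = 5.833333… h
chest freezer: 0.275 kW × 5.833333… h = 1.604166… kWh
portable air conditioner: Runtime = 24 h × 18 = 432 h
portable air conditioner: 1.22 kW × 432 h = 527.04 kWh
sump pump: Runtime = 10 min × 30 = 300 min = 5 h
sump pump: 0.78 kW × 5 h = 3.9 kWh
Total energy = 534.896166… kWh
Cost = 534.896166… × $0.14 = $74.89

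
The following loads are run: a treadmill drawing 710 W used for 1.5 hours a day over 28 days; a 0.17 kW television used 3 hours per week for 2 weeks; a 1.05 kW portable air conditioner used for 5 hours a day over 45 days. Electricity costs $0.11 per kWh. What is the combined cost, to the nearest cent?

treadmill: Runtime = 1.5 h/day × 28 days = 42 h
treadmill: 0.71 kW × 42 h = 29.82 kWh
television: Runtime = 3 h/week × 2 weeks = 6 h
television: 0.17 kW × 6 h = 1.02 kWh
portable air conditioner: Runtime = 5 h/day × 45 days = 225 h
portable air conditioner: 1.05 kW × 225 h = 236.25 kWh
Total energy = 267.09 kWh
Cost = 267.09 × $0.11 = $29.38

$29.38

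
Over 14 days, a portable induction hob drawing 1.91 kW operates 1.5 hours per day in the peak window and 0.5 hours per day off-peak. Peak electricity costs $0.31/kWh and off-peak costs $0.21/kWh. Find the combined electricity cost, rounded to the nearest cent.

$15.24

Peak energy = 1.91 kW × 1.5 h × 14 = 40.11 kWh
Off-peak energy = 1.91 kW × 0.5 h × 14 = 13.37 kWh
Cost = 40.11 × $0.31 + 13.37 × $0.21 = $12.4341 + $2.8077 = $15.24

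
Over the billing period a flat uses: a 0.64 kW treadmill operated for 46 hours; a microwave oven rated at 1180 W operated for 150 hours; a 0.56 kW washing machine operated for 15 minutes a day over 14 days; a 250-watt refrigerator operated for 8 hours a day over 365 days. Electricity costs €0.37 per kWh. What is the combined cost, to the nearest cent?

€347.21

treadmill: 0.64 kW × 46 h = 29.44 kWh
microwave oven: 1.18 kW × 150 h = 177 kWh
washing machine: Runtime = 15 min × 14 = 210 min = 3.5 h
washing machine: 0.56 kW × 3.5 h = 1.96 kWh
refrigerator: Runtime = 8 h/day × 365 days = 2920 h
refrigerator: 0.25 kW × 2920 h = 730 kWh
Total energy = 938.4 kWh
Cost = 938.4 × €0.37 = €347.21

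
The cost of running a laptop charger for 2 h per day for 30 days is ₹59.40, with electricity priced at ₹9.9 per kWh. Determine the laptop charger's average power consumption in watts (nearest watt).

Energy = ₹59.40 ÷ ₹9.9/kWh = 6 kWh
Runtime = 2 h/day × 30 days = 60 h
Power = 6 kWh ÷ 60 h = 0.1 kW = 100 W

100 W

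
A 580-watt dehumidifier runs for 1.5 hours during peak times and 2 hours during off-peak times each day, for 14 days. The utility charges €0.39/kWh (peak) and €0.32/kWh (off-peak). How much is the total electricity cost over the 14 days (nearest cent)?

Peak energy = 0.58 kW × 1.5 h × 14 = 12.18 kWh
Off-peak energy = 0.58 kW × 2 h × 14 = 16.24 kWh
Cost = 12.18 × €0.39 + 16.24 × €0.32 = €4.7502 + €5.1968 = €9.95

€9.95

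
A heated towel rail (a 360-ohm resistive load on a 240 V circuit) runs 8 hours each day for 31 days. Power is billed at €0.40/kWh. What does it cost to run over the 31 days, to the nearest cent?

€15.87

Power = V²/R = 240²/360 = 160 W = 0.16 kW
Runtime = 8 h/day × 31 days = 248 h
Energy = 0.16 kW × 248 h = 39.68 kWh
Cost = 39.68 kWh × €0.40/kWh = €15.87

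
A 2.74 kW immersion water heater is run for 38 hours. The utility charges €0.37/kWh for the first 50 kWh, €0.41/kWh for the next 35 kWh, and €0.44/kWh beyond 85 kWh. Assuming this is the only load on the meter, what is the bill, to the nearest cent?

€41.26

Energy = 2.74 kW × 38 h = 104.12 kWh
Tier 1 (0–50 kWh): 50 × €0.37 = €18.5
Tier 2 (50–85 kWh): 35 × €0.41 = €14.35
Above 85 kWh: 19.12 × €0.44 = €8.4128
Bill = €41.26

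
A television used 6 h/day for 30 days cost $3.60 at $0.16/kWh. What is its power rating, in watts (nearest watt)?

125 W

Energy = $3.60 ÷ $0.16/kWh = 22.5 kWh
Runtime = 6 h/day × 30 days = 180 h
Power = 22.5 kWh ÷ 180 h = 0.125 kW = 125 W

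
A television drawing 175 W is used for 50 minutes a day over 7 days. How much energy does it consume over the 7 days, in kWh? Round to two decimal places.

1.02 kWh

Runtime = 50 min × 7 = 350 min = 5.833333… h
Energy = 0.175 kW × 5.833333… h = 1.020833… kWh ≈ 1.02 kWh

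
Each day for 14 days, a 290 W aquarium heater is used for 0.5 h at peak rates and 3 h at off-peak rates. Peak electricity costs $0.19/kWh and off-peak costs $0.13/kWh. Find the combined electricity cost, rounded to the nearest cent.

$1.97

Peak energy = 0.29 kW × 0.5 h × 14 = 2.03 kWh
Off-peak energy = 0.29 kW × 3 h × 14 = 12.18 kWh
Cost = 2.03 × $0.19 + 12.18 × $0.13 = $0.3857 + $1.5834 = $1.97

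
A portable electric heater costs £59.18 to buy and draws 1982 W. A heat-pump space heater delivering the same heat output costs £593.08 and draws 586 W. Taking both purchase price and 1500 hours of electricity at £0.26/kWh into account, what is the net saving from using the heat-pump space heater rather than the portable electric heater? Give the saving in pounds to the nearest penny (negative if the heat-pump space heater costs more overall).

£10.54

portable electric heater: £59.18 + (1982/1000) kW × 1500 h × £0.26 = £59.18 + £772.98 = £832.16
heat-pump space heater: £593.08 + (586/1000) kW × 1500 h × £0.26 = £593.08 + £228.54 = £821.62
Saving = £832.16 − £821.62 = £10.54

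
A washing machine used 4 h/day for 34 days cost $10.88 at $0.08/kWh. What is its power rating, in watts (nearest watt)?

1000 W

Energy = $10.88 ÷ $0.08/kWh = 136 kWh
Runtime = 4 h/day × 34 days = 136 h
Power = 136 kWh ÷ 136 h = 1 kW = 1000 W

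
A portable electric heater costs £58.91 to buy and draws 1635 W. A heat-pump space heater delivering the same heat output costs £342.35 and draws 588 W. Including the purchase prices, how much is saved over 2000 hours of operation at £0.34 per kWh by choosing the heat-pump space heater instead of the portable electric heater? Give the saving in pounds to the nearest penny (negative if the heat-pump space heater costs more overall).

portable electric heater: £58.91 + (1635/1000) kW × 2000 h × £0.34 = £58.91 + £1111.8 = £1170.71
heat-pump space heater: £342.35 + (588/1000) kW × 2000 h × £0.34 = £342.35 + £399.84 = £742.19
Saving = £1170.71 − £742.19 = £428.52

£428.52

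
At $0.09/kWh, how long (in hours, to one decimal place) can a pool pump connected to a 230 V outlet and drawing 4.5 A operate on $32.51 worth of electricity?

Power = 4.5 A × 230 V = 1035 W = 1.035 kW
Energy available = $32.51 ÷ $0.09/kWh = 361.2222 kWh
Hours = 361.2222 kWh ÷ 1.035 kW = 349.0 h

349.0 h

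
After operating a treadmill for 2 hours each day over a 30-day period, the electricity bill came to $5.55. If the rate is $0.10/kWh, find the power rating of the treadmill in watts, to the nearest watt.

Energy = $5.55 ÷ $0.10/kWh = 55.5 kWh
Runtime = 2 h/day × 30 days = 60 h
Power = 55.5 kWh ÷ 60 h = 0.925 kW = 925 W

925 W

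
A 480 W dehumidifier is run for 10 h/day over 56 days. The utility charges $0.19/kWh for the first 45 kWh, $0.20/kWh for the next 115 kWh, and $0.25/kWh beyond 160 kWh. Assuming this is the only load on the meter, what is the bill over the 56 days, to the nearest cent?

Runtime = 10 h/day × 56 days = 560 h
Energy = 0.48 kW × 560 h = 268.8 kWh
Tier 1 (0–45 kWh): 45 × $0.19 = $8.55
Tier 2 (45–160 kWh): 115 × $0.20 = $23
Above 160 kWh: 108.8 × $0.25 = $27.2
Bill = $58.75

$58.75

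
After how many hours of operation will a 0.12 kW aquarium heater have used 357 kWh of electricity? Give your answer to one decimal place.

2975.0 h

Hours = 357 kWh ÷ 0.12 kW = 2975.0 h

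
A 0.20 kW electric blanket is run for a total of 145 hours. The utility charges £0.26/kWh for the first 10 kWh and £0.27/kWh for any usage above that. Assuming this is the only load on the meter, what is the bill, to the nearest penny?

Energy = 0.2 kW × 145 h = 29 kWh
Tier 1 (0–10 kWh): 10 × £0.26 = £2.6
Above 10 kWh: 19 × £0.27 = £5.13
Bill = £7.73

£7.73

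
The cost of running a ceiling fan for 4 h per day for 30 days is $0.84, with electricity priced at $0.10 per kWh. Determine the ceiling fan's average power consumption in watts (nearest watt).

70 W

Energy = $0.84 ÷ $0.10/kWh = 8.4 kWh
Runtime = 4 h/day × 30 days = 120 h
Power = 8.4 kWh ÷ 120 h = 0.07 kW = 70 W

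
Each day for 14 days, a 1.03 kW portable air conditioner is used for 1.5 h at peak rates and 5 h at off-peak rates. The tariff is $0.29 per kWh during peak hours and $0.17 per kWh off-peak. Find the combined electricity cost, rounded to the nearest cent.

Peak energy = 1.03 kW × 1.5 h × 14 = 21.63 kWh
Off-peak energy = 1.03 kW × 5 h × 14 = 72.1 kWh
Cost = 21.63 × $0.29 + 72.1 × $0.17 = $6.2727 + $12.257 = $18.53

$18.53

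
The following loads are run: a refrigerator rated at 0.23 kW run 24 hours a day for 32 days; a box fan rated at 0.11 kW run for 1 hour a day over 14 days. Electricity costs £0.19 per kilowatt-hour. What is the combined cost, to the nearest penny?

£33.85

refrigerator: Runtime = 24 h × 32 = 768 h
refrigerator: 0.23 kW × 768 h = 176.64 kWh
box fan: Runtime = 1 h/day × 14 days = 14 h
box fan: 0.11 kW × 14 h = 1.54 kWh
Total energy = 178.18 kWh
Cost = 178.18 × £0.19 = £33.85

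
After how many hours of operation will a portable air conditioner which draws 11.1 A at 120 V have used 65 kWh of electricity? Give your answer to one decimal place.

Power = 11.1 A × 120 V = 1332 W = 1.332 kW
Hours = 65 kWh ÷ 1.332 kW = 48.8 h

48.8 h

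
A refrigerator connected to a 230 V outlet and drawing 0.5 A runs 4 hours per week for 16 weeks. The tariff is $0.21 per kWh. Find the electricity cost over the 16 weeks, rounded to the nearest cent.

Power = 0.5 A × 230 V = 115 W = 0.115 kW
Runtime = 4 h/week × 16 weeks = 64 h
Energy = 0.115 kW × 64 h = 7.36 kWh
Cost = 7.36 kWh × $0.21/kWh = $1.55

$1.55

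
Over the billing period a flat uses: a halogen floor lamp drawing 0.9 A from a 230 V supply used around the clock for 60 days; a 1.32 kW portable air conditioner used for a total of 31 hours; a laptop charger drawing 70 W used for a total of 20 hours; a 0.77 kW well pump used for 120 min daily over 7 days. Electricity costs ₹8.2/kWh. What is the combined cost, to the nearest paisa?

₹2879.68

halogen floor lamp: Power = 0.9 A × 230 V = 207 W = 0.207 kW
halogen floor lamp: Runtime = 24 h × 60 = 1440 h
halogen floor lamp: 0.207 kW × 1440 h = 298.08 kWh
portable air conditioner: 1.32 kW × 31 h = 40.92 kWh
laptop charger: 0.07 kW × 20 h = 1.4 kWh
well pump: Runtime = 120 min × 7 = 840 min = 14 h
well pump: 0.77 kW × 14 h = 10.78 kWh
Total energy = 351.18 kWh
Cost = 351.18 × ₹8.2 = ₹2879.68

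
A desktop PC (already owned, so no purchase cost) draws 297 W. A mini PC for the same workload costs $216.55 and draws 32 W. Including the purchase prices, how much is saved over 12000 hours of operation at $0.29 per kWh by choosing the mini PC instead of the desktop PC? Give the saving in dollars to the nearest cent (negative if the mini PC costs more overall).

desktop PC: $0.00 + (297/1000) kW × 12000 h × $0.29 = $0.00 + $1033.56 = $1033.56
mini PC: $216.55 + (32/1000) kW × 12000 h × $0.29 = $216.55 + $111.36 = $327.91
Saving = $1033.56 − $327.91 = $705.65

$705.65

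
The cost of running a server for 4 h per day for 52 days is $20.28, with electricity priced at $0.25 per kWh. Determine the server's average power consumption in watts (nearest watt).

390 W

Energy = $20.28 ÷ $0.25/kWh = 81.12 kWh
Runtime = 4 h/day × 52 days = 208 h
Power = 81.12 kWh ÷ 208 h = 0.39 kW = 390 W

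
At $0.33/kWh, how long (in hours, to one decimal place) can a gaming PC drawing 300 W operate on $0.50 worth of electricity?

5.1 h

Energy available = $0.50 ÷ $0.33/kWh = 1.5152 kWh
Hours = 1.5152 kWh ÷ 0.3 kW = 5.1 h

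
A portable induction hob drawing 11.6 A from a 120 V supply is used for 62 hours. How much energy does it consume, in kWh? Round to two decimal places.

86.30 kWh

Power = 11.6 A × 120 V = 1392 W = 1.392 kW
Energy = 1.392 kW × 62 h = 86.304 kWh ≈ 86.30 kWh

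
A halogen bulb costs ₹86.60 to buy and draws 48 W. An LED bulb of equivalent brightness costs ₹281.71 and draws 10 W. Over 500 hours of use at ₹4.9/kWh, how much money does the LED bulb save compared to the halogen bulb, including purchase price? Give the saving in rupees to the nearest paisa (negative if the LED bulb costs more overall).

halogen bulb: ₹86.60 + (48/1000) kW × 500 h × ₹4.9 = ₹86.60 + ₹117.6 = ₹204.2
LED bulb: ₹281.71 + (10/1000) kW × 500 h × ₹4.9 = ₹281.71 + ₹24.5 = ₹306.21
Saving = ₹204.2 − ₹306.21 = −₹102.01

-₹102.01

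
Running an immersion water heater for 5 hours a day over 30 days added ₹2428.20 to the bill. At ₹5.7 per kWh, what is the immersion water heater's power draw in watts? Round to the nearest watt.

2840 W

Energy = ₹2428.20 ÷ ₹5.7/kWh = 426 kWh
Runtime = 5 h/day × 30 days = 150 h
Power = 426 kWh ÷ 150 h = 2.84 kW = 2840 W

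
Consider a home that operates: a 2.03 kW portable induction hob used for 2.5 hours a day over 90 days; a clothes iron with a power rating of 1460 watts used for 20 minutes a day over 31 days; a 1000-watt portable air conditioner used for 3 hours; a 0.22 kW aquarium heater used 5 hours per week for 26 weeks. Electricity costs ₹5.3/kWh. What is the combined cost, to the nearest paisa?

₹2668.21

portable induction hob: Runtime = 2.5 h/day × 90 days = 225 h
portable induction hob: 2.03 kW × 225 h = 456.75 kWh
clothes iron: Runtime = 20 min × 31 = 620 min = 10.333333… h
clothes iron: 1.46 kW × 10.333333… h = 15.086666… kWh
portable air conditioner: 1 kW × 3 h = 3 kWh
aquarium heater: Runtime = 5 h/week × 26 weeks = 130 h
aquarium heater: 0.22 kW × 130 h = 28.6 kWh
Total energy = 503.436666… kWh
Cost = 503.436666… × ₹5.3 = ₹2668.21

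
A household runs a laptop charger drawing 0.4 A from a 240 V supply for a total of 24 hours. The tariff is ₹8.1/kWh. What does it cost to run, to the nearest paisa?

Power = 0.4 A × 240 V = 96 W = 0.096 kW
Energy = 0.096 kW × 24 h = 2.304 kWh
Cost = 2.304 kWh × ₹8.1/kWh = ₹18.66

₹18.66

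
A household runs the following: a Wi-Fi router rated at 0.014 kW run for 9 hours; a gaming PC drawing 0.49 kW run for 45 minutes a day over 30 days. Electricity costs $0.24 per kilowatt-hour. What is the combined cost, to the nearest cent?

Wi-Fi router: 0.014 kW × 9 h = 0.126 kWh
gaming PC: Runtime = 45 min × 30 = 1350 min = 22.5 h
gaming PC: 0.49 kW × 22.5 h = 11.025 kWh
Total energy = 11.151 kWh
Cost = 11.151 × $0.24 = $2.68

$2.68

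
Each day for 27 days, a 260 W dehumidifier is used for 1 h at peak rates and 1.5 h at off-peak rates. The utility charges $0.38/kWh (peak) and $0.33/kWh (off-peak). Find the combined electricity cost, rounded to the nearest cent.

Peak energy = 0.26 kW × 1 h × 27 = 7.02 kWh
Off-peak energy = 0.26 kW × 1.5 h × 27 = 10.53 kWh
Cost = 7.02 × $0.38 + 10.53 × $0.33 = $2.6676 + $3.4749 = $6.14

$6.14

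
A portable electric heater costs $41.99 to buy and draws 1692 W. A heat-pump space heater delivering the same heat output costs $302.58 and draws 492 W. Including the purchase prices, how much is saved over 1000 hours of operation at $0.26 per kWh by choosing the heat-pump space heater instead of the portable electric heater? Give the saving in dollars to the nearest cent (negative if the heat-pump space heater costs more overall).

$51.41

portable electric heater: $41.99 + (1692/1000) kW × 1000 h × $0.26 = $41.99 + $439.92 = $481.91
heat-pump space heater: $302.58 + (492/1000) kW × 1000 h × $0.26 = $302.58 + $127.92 = $430.5
Saving = $481.91 − $430.5 = $51.41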